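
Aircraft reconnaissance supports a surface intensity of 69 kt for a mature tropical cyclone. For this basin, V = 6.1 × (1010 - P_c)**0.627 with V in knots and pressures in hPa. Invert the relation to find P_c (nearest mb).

962 mb

ΔP = (V / 6.1)^(1/0.627) = (69/6.1)^1.595.
69/6.1 = 11.311; 11.311^1.595 ≈ 47.89 mb.
P_c = 1010 − 47.89 = 962.11 ≈ 962 mb.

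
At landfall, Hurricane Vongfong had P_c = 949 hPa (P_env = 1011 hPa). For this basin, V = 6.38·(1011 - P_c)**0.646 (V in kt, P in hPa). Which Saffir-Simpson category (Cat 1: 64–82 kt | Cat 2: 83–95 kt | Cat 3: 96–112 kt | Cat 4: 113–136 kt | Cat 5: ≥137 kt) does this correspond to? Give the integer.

2

ΔP = 1011 − 949 = 62 hPa.
V ≈ 6.38 × 62^0.646 = 6.38 × 14.38 ≈ 92 kt.
92 kt falls in the Category 2 band.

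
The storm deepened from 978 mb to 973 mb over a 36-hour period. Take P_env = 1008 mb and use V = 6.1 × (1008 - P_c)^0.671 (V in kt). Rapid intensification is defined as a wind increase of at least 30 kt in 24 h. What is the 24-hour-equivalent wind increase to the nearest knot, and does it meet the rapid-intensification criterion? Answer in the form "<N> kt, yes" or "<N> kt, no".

V₁: ΔP = 30, V ≈ 6.1 × 30^0.671 ≈ 59.77 kt.
V₂: ΔP = 35, V ≈ 6.1 × 35^0.671 ≈ 66.28 kt.
ΔV over 36 h = 6.51 kt → 24 h equivalent = 6.51 × 24/36 ≈ 4.34 kt.
4 kt < 30 kt ⇒ not rapid intensification.

4 kt, no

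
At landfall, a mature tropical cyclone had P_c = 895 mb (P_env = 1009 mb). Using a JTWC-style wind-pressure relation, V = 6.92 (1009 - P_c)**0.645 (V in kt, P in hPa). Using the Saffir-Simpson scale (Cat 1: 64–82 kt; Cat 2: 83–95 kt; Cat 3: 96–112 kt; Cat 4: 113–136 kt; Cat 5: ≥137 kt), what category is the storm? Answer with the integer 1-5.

ΔP = 1009 − 895 = 114 mb.
V ≈ 6.92 × 114^0.645 = 6.92 × 21.22 ≈ 147 kt.
147 kt falls in the Category 5 band.

5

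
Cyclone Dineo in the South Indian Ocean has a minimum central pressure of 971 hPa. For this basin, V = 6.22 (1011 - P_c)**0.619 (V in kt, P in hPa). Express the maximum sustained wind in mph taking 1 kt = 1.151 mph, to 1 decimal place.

ΔP = 1011 − 971 = 40 hPa.
V ≈ 6.22 × 40^0.619 = 6.22 × 9.810 ≈ 61.019 kt.
61.019 × 1.151 ≈ 70.23 mph → 70.2 mph.

70.2 mph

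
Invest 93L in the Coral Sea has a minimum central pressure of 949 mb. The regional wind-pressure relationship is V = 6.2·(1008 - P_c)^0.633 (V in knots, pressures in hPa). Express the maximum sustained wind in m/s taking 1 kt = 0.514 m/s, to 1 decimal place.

42.1 m/s

ΔP = 1008 − 949 = 59 mb.
V ≈ 6.2 × 59^0.633 = 6.2 × 13.211 ≈ 81.911 kt.
81.911 × 0.514 ≈ 42.10 m/s → 42.1 m/s.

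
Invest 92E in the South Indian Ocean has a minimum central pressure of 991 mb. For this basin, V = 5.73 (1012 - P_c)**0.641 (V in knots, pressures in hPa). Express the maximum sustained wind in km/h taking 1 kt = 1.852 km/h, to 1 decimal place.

74.7 km/h

ΔP = 1012 − 991 = 21 mb.
V ≈ 5.73 × 21^0.641 = 5.73 × 7.040 ≈ 40.336 kt.
40.336 × 1.852 ≈ 74.70 km/h → 74.7 km/h.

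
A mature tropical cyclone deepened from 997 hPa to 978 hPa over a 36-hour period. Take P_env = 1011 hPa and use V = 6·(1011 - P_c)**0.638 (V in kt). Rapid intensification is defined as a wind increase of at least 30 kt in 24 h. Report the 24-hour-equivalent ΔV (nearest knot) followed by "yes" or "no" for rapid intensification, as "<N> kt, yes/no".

V₁: ΔP = 14, V ≈ 6 × 14^0.638 ≈ 32.31 kt.
V₂: ΔP = 33, V ≈ 6 × 33^0.638 ≈ 55.84 kt.
ΔV over 36 h = 23.53 kt → 24 h equivalent = 23.53 × 24/36 ≈ 15.69 kt.
16 kt < 30 kt ⇒ not rapid intensification.

16 kt, no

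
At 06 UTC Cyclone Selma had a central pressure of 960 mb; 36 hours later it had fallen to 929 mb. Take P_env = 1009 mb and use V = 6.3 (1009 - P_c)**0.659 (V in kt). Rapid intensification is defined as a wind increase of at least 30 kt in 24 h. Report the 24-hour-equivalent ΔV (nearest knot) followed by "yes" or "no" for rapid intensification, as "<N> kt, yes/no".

V₁: ΔP = 49, V ≈ 6.3 × 49^0.659 ≈ 81.88 kt.
V₂: ΔP = 80, V ≈ 6.3 × 80^0.659 ≈ 113.10 kt.
ΔV over 36 h = 31.22 kt → 24 h equivalent = 31.22 × 24/36 ≈ 20.81 kt.
21 kt < 30 kt ⇒ not rapid intensification.

21 kt, no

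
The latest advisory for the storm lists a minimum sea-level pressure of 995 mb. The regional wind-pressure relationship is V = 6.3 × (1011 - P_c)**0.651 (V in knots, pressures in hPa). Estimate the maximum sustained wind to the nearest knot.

ΔP = 1011 − 995 = 16 mb.
16^0.651 ≈ 6.080.
V ≈ 6.3 × 6.080 ≈ 38.3 kt.

38 kt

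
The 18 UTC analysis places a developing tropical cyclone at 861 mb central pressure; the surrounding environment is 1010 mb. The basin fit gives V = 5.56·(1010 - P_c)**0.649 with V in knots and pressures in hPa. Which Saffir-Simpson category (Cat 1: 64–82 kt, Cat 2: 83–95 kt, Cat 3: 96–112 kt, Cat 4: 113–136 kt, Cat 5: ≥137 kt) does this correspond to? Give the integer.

5

ΔP = 1010 − 861 = 149 mb.
V ≈ 5.56 × 149^0.649 = 5.56 × 25.73 ≈ 143 kt.
143 kt falls in the Category 5 band.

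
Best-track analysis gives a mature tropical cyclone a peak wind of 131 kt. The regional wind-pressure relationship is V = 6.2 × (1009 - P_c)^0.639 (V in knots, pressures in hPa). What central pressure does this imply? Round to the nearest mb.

891 mb

ΔP = (V / 6.2)^(1/0.639) = (131/6.2)^1.565.
131/6.2 = 21.129; 21.129^1.565 ≈ 118.40 mb.
P_c = 1009 − 118.40 = 890.60 ≈ 891 mb.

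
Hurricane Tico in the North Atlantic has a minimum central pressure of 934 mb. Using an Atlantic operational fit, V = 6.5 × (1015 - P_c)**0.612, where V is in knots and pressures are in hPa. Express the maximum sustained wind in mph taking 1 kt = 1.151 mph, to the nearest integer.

110 mph

ΔP = 1015 − 934 = 81 mb.
V ≈ 6.5 × 81^0.612 = 6.5 × 14.723 ≈ 95.699 kt.
95.699 × 1.151 ≈ 110.15 mph → 110 mph.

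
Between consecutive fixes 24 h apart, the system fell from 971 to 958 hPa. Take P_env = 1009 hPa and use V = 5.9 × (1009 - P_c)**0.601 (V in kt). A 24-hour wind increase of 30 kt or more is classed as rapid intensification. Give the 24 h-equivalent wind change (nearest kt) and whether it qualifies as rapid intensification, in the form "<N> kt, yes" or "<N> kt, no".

10 kt, no

V₁: ΔP = 38, V ≈ 5.9 × 38^0.601 ≈ 52.52 kt.
V₂: ΔP = 51, V ≈ 5.9 × 51^0.601 ≈ 62.68 kt.
ΔV over 24 h = 10.16 kt → 24 h equivalent = 10.16 × 24/24 ≈ 10.16 kt.
10 kt < 30 kt ⇒ not rapid intensification.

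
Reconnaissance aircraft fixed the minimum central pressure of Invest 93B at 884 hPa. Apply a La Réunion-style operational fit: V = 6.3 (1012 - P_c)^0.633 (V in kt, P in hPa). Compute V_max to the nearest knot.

136 kt

ΔP = 1012 − 884 = 128 hPa.
128^0.633 ≈ 21.571.
V ≈ 6.3 × 21.571 ≈ 135.9 kt.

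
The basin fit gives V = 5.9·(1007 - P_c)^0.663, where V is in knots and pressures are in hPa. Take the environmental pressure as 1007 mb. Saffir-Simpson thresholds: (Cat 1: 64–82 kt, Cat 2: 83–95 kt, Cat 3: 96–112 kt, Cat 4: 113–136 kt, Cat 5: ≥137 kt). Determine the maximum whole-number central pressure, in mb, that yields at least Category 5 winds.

892 mb

Category 5 begins at V = 137 kt.
Required ΔP = (137/5.9)^(1/0.663) = 23.220^1.508 ≈ 114.85 mb.
P_c ≤ 1007 − 114.85 = 892.15, so the highest integer P_c is 892 mb.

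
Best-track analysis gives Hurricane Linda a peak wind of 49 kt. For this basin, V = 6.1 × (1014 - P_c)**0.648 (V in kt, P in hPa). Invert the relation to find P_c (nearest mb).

ΔP = (V / 6.1)^(1/0.648) = (49/6.1)^1.543.
49/6.1 = 8.033; 8.033^1.543 ≈ 24.91 mb.
P_c = 1014 − 24.91 = 989.09 ≈ 989 mb.

989 mb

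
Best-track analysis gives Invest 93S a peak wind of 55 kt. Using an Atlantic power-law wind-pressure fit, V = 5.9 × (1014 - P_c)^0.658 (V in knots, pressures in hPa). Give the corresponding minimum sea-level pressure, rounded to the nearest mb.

ΔP = (V / 5.9)^(1/0.658) = (55/5.9)^1.520.
55/5.9 = 9.322; 9.322^1.520 ≈ 29.75 mb.
P_c = 1014 − 29.75 = 984.25 ≈ 984 mb.

984 mb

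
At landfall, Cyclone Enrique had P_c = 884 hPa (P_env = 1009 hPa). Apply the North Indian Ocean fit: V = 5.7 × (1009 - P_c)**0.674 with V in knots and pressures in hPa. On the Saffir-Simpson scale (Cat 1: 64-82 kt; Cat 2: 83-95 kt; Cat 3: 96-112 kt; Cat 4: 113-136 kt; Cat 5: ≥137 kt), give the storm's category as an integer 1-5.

ΔP = 1009 − 884 = 125 hPa.
V ≈ 5.7 × 125^0.674 = 5.7 × 25.90 ≈ 148 kt.
148 kt falls in the Category 5 band.

5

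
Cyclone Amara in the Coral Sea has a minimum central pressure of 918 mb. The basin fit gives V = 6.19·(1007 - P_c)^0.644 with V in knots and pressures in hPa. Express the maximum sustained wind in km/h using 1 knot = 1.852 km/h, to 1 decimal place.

ΔP = 1007 − 918 = 89 mb.
V ≈ 6.19 × 89^0.644 = 6.19 × 18.006 ≈ 111.455 kt.
111.455 × 1.852 ≈ 206.41 km/h → 206.4 km/h.

206.4 km/h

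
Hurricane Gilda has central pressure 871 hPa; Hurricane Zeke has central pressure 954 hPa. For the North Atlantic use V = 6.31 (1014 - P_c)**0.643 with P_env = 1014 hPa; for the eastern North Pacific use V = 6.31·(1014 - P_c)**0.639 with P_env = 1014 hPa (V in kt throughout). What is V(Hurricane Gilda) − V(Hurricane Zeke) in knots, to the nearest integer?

Hurricane Gilda: ΔP = 143; V ≈ 6.31 × 143^0.643 ≈ 153.43 kt.
Hurricane Zeke: ΔP = 60; V ≈ 6.31 × 60^0.639 ≈ 86.35 kt.
Difference ≈ 153.43 − 86.35 = 67.08 → 67 kt.

67 kt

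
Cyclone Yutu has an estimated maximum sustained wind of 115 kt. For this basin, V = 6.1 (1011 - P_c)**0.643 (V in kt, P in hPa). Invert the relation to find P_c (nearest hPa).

ΔP = (V / 6.1)^(1/0.643) = (115/6.1)^1.555.
115/6.1 = 18.852; 18.852^1.555 ≈ 96.26 hPa.
P_c = 1011 − 96.26 = 914.74 ≈ 915 hPa.

915 hPa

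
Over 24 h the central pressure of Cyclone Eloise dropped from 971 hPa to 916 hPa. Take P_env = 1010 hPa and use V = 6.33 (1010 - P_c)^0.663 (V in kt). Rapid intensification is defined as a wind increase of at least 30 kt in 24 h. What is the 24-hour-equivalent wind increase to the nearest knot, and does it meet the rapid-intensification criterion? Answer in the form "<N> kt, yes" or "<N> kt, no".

V₁: ΔP = 39, V ≈ 6.33 × 39^0.663 ≈ 71.83 kt.
V₂: ΔP = 94, V ≈ 6.33 × 94^0.663 ≈ 128.70 kt.
ΔV over 24 h = 56.87 kt → 24 h equivalent = 56.87 × 24/24 ≈ 56.87 kt.
57 kt ≥ 30 kt ⇒ rapid intensification.

57 kt, yes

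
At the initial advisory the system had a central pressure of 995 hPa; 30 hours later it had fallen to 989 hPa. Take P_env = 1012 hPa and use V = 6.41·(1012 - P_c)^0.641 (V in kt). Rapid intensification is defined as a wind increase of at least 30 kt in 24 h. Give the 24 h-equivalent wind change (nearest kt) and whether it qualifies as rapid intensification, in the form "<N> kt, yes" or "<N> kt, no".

7 kt, no

V₁: ΔP = 17, V ≈ 6.41 × 17^0.641 ≈ 39.41 kt.
V₂: ΔP = 23, V ≈ 6.41 × 23^0.641 ≈ 47.83 kt.
ΔV over 30 h = 8.42 kt → 24 h equivalent = 8.42 × 24/30 ≈ 6.74 kt.
7 kt < 30 kt ⇒ not rapid intensification.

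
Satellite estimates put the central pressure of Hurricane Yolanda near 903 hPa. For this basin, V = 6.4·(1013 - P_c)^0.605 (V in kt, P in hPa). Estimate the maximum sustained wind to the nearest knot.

110 kt

ΔP = 1013 − 903 = 110 hPa.
110^0.605 ≈ 17.181.
V ≈ 6.4 × 17.181 ≈ 110.0 kt.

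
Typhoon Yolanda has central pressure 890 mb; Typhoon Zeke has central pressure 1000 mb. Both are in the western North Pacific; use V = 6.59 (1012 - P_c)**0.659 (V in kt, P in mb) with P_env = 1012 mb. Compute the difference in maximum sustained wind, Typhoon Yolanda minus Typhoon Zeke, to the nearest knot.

122 kt

Typhoon Yolanda: ΔP = 122; V ≈ 6.59 × 122^0.659 ≈ 156.24 kt.
Typhoon Zeke: ΔP = 12; V ≈ 6.59 × 12^0.659 ≈ 33.89 kt.
Difference ≈ 156.24 − 33.89 = 122.35 → 122 kt.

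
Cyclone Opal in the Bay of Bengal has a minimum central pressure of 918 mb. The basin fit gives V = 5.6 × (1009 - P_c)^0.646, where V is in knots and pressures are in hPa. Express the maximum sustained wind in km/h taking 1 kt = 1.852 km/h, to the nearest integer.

ΔP = 1009 − 918 = 91 mb.
V ≈ 5.6 × 91^0.646 = 5.6 × 18.431 ≈ 103.212 kt.
103.212 × 1.852 ≈ 191.15 km/h → 191 km/h.

191 km/h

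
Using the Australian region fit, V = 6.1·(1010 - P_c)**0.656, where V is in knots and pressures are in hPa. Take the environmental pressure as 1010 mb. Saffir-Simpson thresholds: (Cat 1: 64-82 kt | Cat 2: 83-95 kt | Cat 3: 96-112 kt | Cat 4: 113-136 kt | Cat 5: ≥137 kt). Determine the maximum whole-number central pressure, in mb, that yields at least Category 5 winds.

895 mb

Category 5 begins at V = 137 kt.
Required ΔP = (137/6.1)^(1/0.656) = 22.459^1.524 ≈ 114.83 mb.
P_c ≤ 1010 − 114.83 = 895.17, so the highest integer P_c is 895 mb.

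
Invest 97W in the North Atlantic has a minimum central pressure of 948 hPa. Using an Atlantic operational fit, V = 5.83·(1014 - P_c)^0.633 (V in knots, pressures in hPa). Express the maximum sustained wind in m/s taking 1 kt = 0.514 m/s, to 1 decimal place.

42.5 m/s

ΔP = 1014 − 948 = 66 hPa.
V ≈ 5.83 × 66^0.633 = 5.83 × 14.183 ≈ 82.688 kt.
82.688 × 0.514 ≈ 42.50 m/s → 42.5 m/s.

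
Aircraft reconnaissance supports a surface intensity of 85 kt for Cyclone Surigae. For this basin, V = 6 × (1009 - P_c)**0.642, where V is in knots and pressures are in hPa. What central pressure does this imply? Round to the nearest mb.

947 mb

ΔP = (V / 6)^(1/0.642) = (85/6)^1.558.
85/6 = 14.167; 14.167^1.558 ≈ 62.12 mb.
P_c = 1009 − 62.12 = 946.88 ≈ 947 mb.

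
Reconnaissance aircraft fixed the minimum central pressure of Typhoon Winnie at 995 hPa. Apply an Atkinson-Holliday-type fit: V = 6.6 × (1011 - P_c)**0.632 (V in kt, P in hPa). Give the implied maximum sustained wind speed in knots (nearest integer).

ΔP = 1011 − 995 = 16 hPa.
16^0.632 ≈ 5.768.
V ≈ 6.6 × 5.768 ≈ 38.1 kt.

38 kt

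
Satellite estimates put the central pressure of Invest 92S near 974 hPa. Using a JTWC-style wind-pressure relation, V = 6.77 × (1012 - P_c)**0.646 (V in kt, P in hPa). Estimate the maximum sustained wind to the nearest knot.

ΔP = 1012 − 974 = 38 hPa.
38^0.646 ≈ 10.484.
V ≈ 6.77 × 10.484 ≈ 71.0 kt.

71 kt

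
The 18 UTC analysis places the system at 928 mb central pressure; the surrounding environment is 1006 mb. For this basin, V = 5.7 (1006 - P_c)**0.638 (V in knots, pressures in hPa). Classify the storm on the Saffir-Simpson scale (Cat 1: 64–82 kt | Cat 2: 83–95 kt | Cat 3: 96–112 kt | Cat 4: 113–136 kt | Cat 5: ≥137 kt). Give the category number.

2

ΔP = 1006 − 928 = 78 mb.
V ≈ 5.7 × 78^0.638 = 5.7 × 16.11 ≈ 92 kt.
92 kt falls in the Category 2 band.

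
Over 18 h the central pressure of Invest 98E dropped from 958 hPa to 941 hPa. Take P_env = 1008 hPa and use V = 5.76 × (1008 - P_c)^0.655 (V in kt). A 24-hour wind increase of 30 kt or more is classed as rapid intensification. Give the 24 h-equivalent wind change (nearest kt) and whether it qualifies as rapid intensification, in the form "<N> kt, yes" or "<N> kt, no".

21 kt, no

V₁: ΔP = 50, V ≈ 5.76 × 50^0.655 ≈ 74.69 kt.
V₂: ΔP = 67, V ≈ 5.76 × 67^0.655 ≈ 90.47 kt.
ΔV over 18 h = 15.78 kt → 24 h equivalent = 15.78 × 24/18 ≈ 21.04 kt.
21 kt < 30 kt ⇒ not rapid intensification.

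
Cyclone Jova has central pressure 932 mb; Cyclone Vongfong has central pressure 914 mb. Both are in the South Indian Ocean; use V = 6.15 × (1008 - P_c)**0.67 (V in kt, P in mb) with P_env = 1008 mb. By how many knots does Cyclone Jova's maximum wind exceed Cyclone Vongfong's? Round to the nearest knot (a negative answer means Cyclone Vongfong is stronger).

Cyclone Jova: ΔP = 76; V ≈ 6.15 × 76^0.67 ≈ 111.95 kt.
Cyclone Vongfong: ΔP = 94; V ≈ 6.15 × 94^0.67 ≈ 129.08 kt.
Difference ≈ 111.95 − 129.08 = -17.13 → -17 kt.

-17 kt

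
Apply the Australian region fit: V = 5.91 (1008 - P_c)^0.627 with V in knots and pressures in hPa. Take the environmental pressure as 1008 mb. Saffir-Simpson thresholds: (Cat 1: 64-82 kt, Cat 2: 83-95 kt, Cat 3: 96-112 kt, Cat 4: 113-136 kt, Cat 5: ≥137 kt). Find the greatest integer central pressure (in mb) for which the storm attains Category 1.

963 mb

Category 1 begins at V = 64 kt.
Required ΔP = (64/5.91)^(1/0.627) = 10.829^1.595 ≈ 44.68 mb.
P_c ≤ 1008 − 44.68 = 963.32, so the highest integer P_c is 963 mb.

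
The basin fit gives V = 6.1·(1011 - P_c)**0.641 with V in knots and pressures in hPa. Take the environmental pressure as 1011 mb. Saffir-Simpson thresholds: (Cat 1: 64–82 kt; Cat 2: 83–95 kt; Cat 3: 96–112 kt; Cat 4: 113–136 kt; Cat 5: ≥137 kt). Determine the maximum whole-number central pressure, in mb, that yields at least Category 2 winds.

952 mb

Category 2 begins at V = 83 kt.
Required ΔP = (83/6.1)^(1/0.641) = 13.607^1.560 ≈ 58.71 mb.
P_c ≤ 1011 − 58.71 = 952.29, so the highest integer P_c is 952 mb.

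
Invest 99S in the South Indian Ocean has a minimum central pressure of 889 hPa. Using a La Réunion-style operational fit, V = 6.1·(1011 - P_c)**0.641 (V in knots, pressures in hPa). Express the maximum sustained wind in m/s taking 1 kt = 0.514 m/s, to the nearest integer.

68 m/s

ΔP = 1011 − 889 = 122 hPa.
V ≈ 6.1 × 122^0.641 = 6.1 × 21.745 ≈ 132.644 kt.
132.644 × 0.514 ≈ 68.18 m/s → 68 m/s.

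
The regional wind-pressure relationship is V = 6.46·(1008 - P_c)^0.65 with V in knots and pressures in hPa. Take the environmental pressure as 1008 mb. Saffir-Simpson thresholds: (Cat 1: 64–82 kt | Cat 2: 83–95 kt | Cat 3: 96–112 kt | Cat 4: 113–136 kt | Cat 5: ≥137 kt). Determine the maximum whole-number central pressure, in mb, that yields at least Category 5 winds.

Category 5 begins at V = 137 kt.
Required ΔP = (137/6.46)^(1/0.65) = 21.207^1.538 ≈ 109.84 mb.
P_c ≤ 1008 − 109.84 = 898.16, so the highest integer P_c is 898 mb.

898 mb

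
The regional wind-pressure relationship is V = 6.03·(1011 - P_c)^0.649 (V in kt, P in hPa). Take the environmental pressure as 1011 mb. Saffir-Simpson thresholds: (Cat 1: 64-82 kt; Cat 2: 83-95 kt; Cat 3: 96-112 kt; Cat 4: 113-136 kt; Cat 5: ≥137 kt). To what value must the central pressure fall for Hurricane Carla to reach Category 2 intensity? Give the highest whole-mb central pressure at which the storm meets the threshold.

Category 2 begins at V = 83 kt.
Required ΔP = (83/6.03)^(1/0.649) = 13.765^1.541 ≈ 56.84 mb.
P_c ≤ 1011 − 56.84 = 954.16, so the highest integer P_c is 954 mb.

954 mb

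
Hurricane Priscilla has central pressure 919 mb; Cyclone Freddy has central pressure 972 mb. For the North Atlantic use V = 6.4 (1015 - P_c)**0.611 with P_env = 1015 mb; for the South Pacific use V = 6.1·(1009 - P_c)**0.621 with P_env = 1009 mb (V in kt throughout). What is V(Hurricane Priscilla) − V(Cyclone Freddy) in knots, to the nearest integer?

47 kt

Hurricane Priscilla: ΔP = 96; V ≈ 6.4 × 96^0.611 ≈ 104.08 kt.
Cyclone Freddy: ΔP = 37; V ≈ 6.1 × 37^0.621 ≈ 57.44 kt.
Difference ≈ 104.08 − 57.44 = 46.64 → 47 kt.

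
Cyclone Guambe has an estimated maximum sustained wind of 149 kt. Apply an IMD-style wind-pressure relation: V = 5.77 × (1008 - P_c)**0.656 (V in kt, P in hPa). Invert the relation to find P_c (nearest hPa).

866 hPa

ΔP = (V / 5.77)^(1/0.656) = (149/5.77)^1.524.
149/5.77 = 25.823; 25.823^1.524 ≈ 142.05 hPa.
P_c = 1008 − 142.05 = 865.95 ≈ 866 hPa.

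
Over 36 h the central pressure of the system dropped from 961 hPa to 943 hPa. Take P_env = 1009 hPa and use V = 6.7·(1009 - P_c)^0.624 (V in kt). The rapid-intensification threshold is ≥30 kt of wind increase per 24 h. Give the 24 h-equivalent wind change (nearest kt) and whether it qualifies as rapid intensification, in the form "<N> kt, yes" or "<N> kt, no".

V₁: ΔP = 48, V ≈ 6.7 × 48^0.624 ≈ 75.02 kt.
V₂: ΔP = 66, V ≈ 6.7 × 66^0.624 ≈ 91.51 kt.
ΔV over 36 h = 16.49 kt → 24 h equivalent = 16.49 × 24/36 ≈ 10.99 kt.
11 kt < 30 kt ⇒ not rapid intensification.

11 kt, no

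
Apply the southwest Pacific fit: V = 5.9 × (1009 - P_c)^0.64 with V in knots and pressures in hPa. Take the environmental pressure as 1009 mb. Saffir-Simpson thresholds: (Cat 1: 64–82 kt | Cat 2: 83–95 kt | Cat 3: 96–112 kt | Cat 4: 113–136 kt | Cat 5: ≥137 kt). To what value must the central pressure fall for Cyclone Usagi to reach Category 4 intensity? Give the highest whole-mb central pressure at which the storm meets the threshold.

Category 4 begins at V = 113 kt.
Required ΔP = (113/5.9)^(1/0.64) = 19.153^1.562 ≈ 100.80 mb.
P_c ≤ 1009 − 100.80 = 908.20, so the highest integer P_c is 908 mb.

908 mb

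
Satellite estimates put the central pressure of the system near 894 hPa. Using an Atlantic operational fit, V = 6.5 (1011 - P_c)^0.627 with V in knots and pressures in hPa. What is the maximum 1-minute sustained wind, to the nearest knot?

129 kt

ΔP = 1011 − 894 = 117 hPa.
117^0.627 ≈ 19.804.
V ≈ 6.5 × 19.804 ≈ 128.7 kt.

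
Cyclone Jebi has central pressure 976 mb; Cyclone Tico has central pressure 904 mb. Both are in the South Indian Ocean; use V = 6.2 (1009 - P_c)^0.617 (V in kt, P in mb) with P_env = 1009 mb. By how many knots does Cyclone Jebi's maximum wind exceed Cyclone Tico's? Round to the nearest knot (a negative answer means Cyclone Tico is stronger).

-56 kt

Cyclone Jebi: ΔP = 33; V ≈ 6.2 × 33^0.617 ≈ 53.62 kt.
Cyclone Tico: ΔP = 105; V ≈ 6.2 × 105^0.617 ≈ 109.51 kt.
Difference ≈ 53.62 − 109.51 = -55.89 → -56 kt.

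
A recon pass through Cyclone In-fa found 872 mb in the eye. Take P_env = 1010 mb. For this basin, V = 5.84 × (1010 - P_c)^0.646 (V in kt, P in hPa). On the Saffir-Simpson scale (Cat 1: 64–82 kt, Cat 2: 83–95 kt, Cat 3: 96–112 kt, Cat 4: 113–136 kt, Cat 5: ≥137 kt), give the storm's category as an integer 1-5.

5

ΔP = 1010 − 872 = 138 mb.
V ≈ 5.84 × 138^0.646 = 5.84 × 24.12 ≈ 141 kt.
141 kt falls in the Category 5 band.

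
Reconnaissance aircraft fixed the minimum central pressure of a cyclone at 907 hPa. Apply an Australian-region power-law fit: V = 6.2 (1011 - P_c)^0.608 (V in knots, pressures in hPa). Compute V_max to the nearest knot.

104 kt

ΔP = 1011 − 907 = 104 hPa.
104^0.608 ≈ 16.841.
V ≈ 6.2 × 16.841 ≈ 104.4 kt.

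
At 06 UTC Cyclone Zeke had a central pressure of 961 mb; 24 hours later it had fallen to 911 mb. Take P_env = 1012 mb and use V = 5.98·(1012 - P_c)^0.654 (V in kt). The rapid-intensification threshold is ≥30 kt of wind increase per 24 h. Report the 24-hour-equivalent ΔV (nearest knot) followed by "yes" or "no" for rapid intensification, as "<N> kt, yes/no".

V₁: ΔP = 51, V ≈ 5.98 × 51^0.654 ≈ 78.24 kt.
V₂: ΔP = 101, V ≈ 5.98 × 101^0.654 ≈ 122.33 kt.
ΔV over 24 h = 44.09 kt → 24 h equivalent = 44.09 × 24/24 ≈ 44.09 kt.
44 kt ≥ 30 kt ⇒ rapid intensification.

44 kt, yes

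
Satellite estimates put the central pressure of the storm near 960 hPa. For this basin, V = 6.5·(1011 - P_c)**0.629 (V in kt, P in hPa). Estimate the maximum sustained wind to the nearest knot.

77 kt

ΔP = 1011 − 960 = 51 hPa.
51^0.629 ≈ 11.859.
V ≈ 6.5 × 11.859 ≈ 77.1 kt.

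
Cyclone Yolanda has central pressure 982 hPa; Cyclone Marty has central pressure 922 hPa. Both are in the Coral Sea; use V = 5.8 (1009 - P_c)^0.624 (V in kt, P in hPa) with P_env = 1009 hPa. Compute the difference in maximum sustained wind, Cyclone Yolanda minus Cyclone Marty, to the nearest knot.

-49 kt

Cyclone Yolanda: ΔP = 27; V ≈ 5.8 × 27^0.624 ≈ 45.35 kt.
Cyclone Marty: ΔP = 87; V ≈ 5.8 × 87^0.624 ≈ 94.12 kt.
Difference ≈ 45.35 − 94.12 = -48.77 → -49 kt.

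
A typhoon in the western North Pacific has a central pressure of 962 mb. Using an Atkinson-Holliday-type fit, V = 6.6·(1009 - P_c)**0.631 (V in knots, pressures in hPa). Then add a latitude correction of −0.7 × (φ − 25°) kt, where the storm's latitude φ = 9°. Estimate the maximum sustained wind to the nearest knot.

86 kt

ΔP = 1009 − 962 = 47 mb.
47^0.631 ≈ 11.353.
V ≈ 6.6 × 11.353 ≈ 74.9 kt.
Latitude correction: −0.7 × (9 − 25) = 11.2 kt.
Corrected V ≈ 86.1 kt → 86 kt.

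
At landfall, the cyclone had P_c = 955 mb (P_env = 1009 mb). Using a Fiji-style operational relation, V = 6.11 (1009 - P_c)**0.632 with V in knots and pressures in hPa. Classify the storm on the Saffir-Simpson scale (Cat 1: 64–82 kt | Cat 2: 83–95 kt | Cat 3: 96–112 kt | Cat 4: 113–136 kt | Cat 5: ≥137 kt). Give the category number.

1

ΔP = 1009 − 955 = 54 mb.
V ≈ 6.11 × 54^0.632 = 6.11 × 12.44 ≈ 76 kt.
76 kt falls in the Category 1 band.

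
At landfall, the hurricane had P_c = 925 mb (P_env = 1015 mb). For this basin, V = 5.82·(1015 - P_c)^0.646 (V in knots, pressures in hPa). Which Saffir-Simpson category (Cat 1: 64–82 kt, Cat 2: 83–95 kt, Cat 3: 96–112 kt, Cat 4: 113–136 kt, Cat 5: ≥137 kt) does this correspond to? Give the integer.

3

ΔP = 1015 − 925 = 90 mb.
V ≈ 5.82 × 90^0.646 = 5.82 × 18.30 ≈ 107 kt.
107 kt falls in the Category 3 band.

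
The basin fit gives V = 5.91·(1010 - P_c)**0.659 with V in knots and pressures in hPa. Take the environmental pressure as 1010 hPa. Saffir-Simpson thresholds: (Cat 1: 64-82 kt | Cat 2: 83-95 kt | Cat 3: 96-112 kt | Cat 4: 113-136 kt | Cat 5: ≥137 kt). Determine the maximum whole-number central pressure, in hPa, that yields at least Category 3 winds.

Category 3 begins at V = 96 kt.
Required ΔP = (96/5.91)^(1/0.659) = 16.244^1.517 ≈ 68.73 hPa.
P_c ≤ 1010 − 68.73 = 941.27, so the highest integer P_c is 941 hPa.

941 hPa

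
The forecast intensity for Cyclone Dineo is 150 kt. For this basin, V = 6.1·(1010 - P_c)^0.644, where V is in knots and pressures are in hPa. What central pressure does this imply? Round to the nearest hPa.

866 hPa

ΔP = (V / 6.1)^(1/0.644) = (150/6.1)^1.553.
150/6.1 = 24.590; 24.590^1.553 ≈ 144.40 hPa.
P_c = 1010 − 144.40 = 865.60 ≈ 866 hPa.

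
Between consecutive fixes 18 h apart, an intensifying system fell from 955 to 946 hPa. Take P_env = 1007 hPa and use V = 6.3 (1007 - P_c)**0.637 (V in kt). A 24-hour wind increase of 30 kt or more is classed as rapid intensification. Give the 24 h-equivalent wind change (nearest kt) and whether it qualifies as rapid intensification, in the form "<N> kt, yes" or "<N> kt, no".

V₁: ΔP = 52, V ≈ 6.3 × 52^0.637 ≈ 78.06 kt.
V₂: ΔP = 61, V ≈ 6.3 × 61^0.637 ≈ 86.42 kt.
ΔV over 18 h = 8.36 kt → 24 h equivalent = 8.36 × 24/18 ≈ 11.15 kt.
11 kt < 30 kt ⇒ not rapid intensification.

11 kt, no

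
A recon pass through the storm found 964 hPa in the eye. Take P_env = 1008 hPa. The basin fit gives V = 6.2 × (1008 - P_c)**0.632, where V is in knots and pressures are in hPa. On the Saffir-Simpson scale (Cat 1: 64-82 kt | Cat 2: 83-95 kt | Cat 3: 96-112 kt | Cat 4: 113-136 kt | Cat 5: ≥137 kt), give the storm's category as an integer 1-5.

ΔP = 1008 − 964 = 44 hPa.
V ≈ 6.2 × 44^0.632 = 6.2 × 10.93 ≈ 68 kt.
68 kt falls in the Category 1 band.

1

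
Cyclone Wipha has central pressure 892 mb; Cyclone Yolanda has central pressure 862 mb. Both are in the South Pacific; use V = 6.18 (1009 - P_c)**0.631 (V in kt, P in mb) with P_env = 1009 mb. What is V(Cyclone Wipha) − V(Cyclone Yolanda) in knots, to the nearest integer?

Cyclone Wipha: ΔP = 117; V ≈ 6.18 × 117^0.631 ≈ 124.74 kt.
Cyclone Yolanda: ΔP = 147; V ≈ 6.18 × 147^0.631 ≈ 144.07 kt.
Difference ≈ 124.74 − 144.07 = -19.33 → -19 kt.

-19 kt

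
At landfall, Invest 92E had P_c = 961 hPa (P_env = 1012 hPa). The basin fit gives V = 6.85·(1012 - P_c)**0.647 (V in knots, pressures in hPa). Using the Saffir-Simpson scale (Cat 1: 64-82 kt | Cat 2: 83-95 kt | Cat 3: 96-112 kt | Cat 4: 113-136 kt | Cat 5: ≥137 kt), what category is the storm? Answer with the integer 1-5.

ΔP = 1012 − 961 = 51 hPa.
V ≈ 6.85 × 51^0.647 = 6.85 × 12.73 ≈ 87 kt.
87 kt falls in the Category 2 band.

2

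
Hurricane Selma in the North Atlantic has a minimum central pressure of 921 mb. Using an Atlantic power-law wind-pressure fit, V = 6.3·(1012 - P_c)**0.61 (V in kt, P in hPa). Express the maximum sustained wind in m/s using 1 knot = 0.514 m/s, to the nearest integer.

ΔP = 1012 − 921 = 91 mb.
V ≈ 6.3 × 91^0.61 = 6.3 × 15.668 ≈ 98.709 kt.
98.709 × 0.514 ≈ 50.74 m/s → 51 m/s.

51 m/s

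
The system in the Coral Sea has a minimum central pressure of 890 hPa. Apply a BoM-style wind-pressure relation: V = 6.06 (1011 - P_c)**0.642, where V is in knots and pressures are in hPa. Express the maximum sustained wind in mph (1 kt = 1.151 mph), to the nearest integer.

ΔP = 1011 − 890 = 121 hPa.
V ≈ 6.06 × 121^0.642 = 6.06 × 21.734 ≈ 131.711 kt.
131.711 × 1.151 ≈ 151.60 mph → 152 mph.

152 mph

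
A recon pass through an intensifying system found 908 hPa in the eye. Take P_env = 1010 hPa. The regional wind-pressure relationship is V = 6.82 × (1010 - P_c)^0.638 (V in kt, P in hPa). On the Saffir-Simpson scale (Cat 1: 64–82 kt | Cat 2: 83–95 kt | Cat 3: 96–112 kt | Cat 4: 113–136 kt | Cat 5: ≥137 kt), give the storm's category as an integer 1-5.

ΔP = 1010 − 908 = 102 hPa.
V ≈ 6.82 × 102^0.638 = 6.82 × 19.12 ≈ 130 kt.
130 kt falls in the Category 4 band.

4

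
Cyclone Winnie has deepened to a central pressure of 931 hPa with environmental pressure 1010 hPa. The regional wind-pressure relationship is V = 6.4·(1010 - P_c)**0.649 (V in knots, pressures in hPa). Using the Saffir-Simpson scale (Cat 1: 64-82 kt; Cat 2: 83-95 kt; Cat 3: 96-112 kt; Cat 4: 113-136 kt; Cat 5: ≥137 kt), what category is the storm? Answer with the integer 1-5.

ΔP = 1010 − 931 = 79 hPa.
V ≈ 6.4 × 79^0.649 = 6.4 × 17.04 ≈ 109 kt.
109 kt falls in the Category 3 band.

3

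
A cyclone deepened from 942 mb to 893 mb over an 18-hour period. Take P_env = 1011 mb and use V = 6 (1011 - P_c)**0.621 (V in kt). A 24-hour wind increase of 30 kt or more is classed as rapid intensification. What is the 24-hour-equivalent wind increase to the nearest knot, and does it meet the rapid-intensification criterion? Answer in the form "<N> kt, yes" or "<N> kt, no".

V₁: ΔP = 69, V ≈ 6 × 69^0.621 ≈ 83.19 kt.
V₂: ΔP = 118, V ≈ 6 × 118^0.621 ≈ 116.09 kt.
ΔV over 18 h = 32.90 kt → 24 h equivalent = 32.90 × 24/18 ≈ 43.87 kt.
44 kt ≥ 30 kt ⇒ rapid intensification.

44 kt, yes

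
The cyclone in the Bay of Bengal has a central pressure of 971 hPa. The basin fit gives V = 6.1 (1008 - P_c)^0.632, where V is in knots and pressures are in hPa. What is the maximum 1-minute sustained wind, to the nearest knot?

ΔP = 1008 − 971 = 37 hPa.
37^0.632 ≈ 9.797.
V ≈ 6.1 × 9.797 ≈ 59.8 kt.

60 kt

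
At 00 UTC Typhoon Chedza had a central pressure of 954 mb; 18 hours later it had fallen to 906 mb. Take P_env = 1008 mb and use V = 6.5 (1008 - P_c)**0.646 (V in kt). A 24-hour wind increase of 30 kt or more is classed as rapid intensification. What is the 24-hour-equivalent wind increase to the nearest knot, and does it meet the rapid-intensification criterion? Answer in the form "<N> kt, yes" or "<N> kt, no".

V₁: ΔP = 54, V ≈ 6.5 × 54^0.646 ≈ 85.51 kt.
V₂: ΔP = 102, V ≈ 6.5 × 102^0.646 ≈ 128.96 kt.
ΔV over 18 h = 43.45 kt → 24 h equivalent = 43.45 × 24/18 ≈ 57.93 kt.
58 kt ≥ 30 kt ⇒ rapid intensification.

58 kt, yes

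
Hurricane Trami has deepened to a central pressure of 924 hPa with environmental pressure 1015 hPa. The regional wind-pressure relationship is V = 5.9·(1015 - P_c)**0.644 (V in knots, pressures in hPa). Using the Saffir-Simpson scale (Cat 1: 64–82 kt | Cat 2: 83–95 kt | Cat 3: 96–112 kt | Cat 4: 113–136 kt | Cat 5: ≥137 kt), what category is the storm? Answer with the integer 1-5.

3

ΔP = 1015 − 924 = 91 hPa.
V ≈ 5.9 × 91^0.644 = 5.9 × 18.27 ≈ 108 kt.
108 kt falls in the Category 3 band.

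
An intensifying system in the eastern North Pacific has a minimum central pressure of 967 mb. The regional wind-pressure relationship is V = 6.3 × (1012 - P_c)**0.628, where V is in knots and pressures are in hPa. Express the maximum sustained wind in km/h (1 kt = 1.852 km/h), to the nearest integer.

ΔP = 1012 − 967 = 45 mb.
V ≈ 6.3 × 45^0.628 = 6.3 × 10.920 ≈ 68.795 kt.
68.795 × 1.852 ≈ 127.41 km/h → 127 km/h.

127 km/h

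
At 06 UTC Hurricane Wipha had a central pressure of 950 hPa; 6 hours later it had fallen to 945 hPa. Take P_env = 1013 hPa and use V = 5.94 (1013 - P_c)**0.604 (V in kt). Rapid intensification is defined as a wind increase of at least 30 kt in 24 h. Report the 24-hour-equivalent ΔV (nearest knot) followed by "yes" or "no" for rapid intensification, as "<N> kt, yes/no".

14 kt, no

V₁: ΔP = 63, V ≈ 5.94 × 63^0.604 ≈ 72.54 kt.
V₂: ΔP = 68, V ≈ 5.94 × 68^0.604 ≈ 75.97 kt.
ΔV over 6 h = 3.43 kt → 24 h equivalent = 3.43 × 24/6 ≈ 13.72 kt.
14 kt < 30 kt ⇒ not rapid intensification.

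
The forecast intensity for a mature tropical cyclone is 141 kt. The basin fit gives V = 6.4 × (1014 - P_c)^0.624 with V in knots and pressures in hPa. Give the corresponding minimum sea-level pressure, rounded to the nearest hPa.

ΔP = (V / 6.4)^(1/0.624) = (141/6.4)^1.603.
141/6.4 = 22.031; 22.031^1.603 ≈ 142.01 hPa.
P_c = 1014 − 142.01 = 871.99 ≈ 872 hPa.

872 hPa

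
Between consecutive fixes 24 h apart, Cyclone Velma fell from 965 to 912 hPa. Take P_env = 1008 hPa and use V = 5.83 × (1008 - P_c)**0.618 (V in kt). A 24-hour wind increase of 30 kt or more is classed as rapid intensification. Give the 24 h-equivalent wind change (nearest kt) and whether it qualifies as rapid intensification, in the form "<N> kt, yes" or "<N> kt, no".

V₁: ΔP = 43, V ≈ 5.83 × 43^0.618 ≈ 59.59 kt.
V₂: ΔP = 96, V ≈ 5.83 × 96^0.618 ≈ 97.88 kt.
ΔV over 24 h = 38.29 kt → 24 h equivalent = 38.29 × 24/24 ≈ 38.29 kt.
38 kt ≥ 30 kt ⇒ rapid intensification.

38 kt, yes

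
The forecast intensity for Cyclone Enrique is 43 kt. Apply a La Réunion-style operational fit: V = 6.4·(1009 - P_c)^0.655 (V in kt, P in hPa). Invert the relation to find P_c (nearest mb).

ΔP = (V / 6.4)^(1/0.655) = (43/6.4)^1.527.
43/6.4 = 6.719; 6.719^1.527 ≈ 18.32 mb.
P_c = 1009 − 18.32 = 990.68 ≈ 991 mb.

991 mb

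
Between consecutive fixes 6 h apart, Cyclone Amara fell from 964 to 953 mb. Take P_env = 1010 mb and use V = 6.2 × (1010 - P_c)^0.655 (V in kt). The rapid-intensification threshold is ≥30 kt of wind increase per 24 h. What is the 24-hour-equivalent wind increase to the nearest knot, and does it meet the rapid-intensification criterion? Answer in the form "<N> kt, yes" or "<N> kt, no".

V₁: ΔP = 46, V ≈ 6.2 × 46^0.655 ≈ 76.12 kt.
V₂: ΔP = 57, V ≈ 6.2 × 57^0.655 ≈ 87.60 kt.
ΔV over 6 h = 11.48 kt → 24 h equivalent = 11.48 × 24/6 ≈ 45.92 kt.
46 kt ≥ 30 kt ⇒ rapid intensification.

46 kt, yes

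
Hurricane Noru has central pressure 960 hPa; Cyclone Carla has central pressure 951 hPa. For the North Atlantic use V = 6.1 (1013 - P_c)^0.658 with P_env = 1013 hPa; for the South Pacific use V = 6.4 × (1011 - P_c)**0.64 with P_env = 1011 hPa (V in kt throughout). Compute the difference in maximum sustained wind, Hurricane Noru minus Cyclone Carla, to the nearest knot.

Hurricane Noru: ΔP = 53; V ≈ 6.1 × 53^0.658 ≈ 83.16 kt.
Cyclone Carla: ΔP = 60; V ≈ 6.4 × 60^0.64 ≈ 87.94 kt.
Difference ≈ 83.16 − 87.94 = -4.78 → -5 kt.

-5 kt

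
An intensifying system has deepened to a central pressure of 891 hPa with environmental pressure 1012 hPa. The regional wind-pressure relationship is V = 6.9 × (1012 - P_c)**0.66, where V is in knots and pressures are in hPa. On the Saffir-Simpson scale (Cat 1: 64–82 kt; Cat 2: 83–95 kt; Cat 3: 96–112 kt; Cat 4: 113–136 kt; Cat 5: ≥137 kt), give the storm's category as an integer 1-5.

5

ΔP = 1012 − 891 = 121 hPa.
V ≈ 6.9 × 121^0.66 = 6.9 × 23.69 ≈ 163 kt.
163 kt falls in the Category 5 band.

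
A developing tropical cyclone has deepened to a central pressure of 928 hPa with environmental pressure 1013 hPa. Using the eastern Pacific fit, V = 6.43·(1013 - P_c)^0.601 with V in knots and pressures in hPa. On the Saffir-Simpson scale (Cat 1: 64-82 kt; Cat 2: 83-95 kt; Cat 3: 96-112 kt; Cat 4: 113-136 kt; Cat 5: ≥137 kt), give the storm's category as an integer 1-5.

2

ΔP = 1013 − 928 = 85 hPa.
V ≈ 6.43 × 85^0.601 = 6.43 × 14.44 ≈ 93 kt.
93 kt falls in the Category 2 band.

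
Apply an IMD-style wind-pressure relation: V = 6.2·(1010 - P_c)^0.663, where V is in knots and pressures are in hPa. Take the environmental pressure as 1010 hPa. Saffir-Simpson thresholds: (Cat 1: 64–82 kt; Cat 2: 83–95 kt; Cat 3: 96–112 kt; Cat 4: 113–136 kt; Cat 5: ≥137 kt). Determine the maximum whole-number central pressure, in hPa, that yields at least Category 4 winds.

930 hPa

Category 4 begins at V = 113 kt.
Required ΔP = (113/6.2)^(1/0.663) = 18.226^1.508 ≈ 79.71 hPa.
P_c ≤ 1010 − 79.71 = 930.29, so the highest integer P_c is 930 hPa.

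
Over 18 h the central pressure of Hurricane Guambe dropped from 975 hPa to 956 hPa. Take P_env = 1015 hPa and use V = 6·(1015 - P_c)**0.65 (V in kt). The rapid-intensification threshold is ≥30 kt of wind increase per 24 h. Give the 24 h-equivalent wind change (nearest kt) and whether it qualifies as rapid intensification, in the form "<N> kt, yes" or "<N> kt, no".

25 kt, no

V₁: ΔP = 40, V ≈ 6 × 40^0.65 ≈ 65.99 kt.
V₂: ΔP = 59, V ≈ 6 × 59^0.65 ≈ 84.96 kt.
ΔV over 18 h = 18.97 kt → 24 h equivalent = 18.97 × 24/18 ≈ 25.29 kt.
25 kt < 30 kt ⇒ not rapid intensification.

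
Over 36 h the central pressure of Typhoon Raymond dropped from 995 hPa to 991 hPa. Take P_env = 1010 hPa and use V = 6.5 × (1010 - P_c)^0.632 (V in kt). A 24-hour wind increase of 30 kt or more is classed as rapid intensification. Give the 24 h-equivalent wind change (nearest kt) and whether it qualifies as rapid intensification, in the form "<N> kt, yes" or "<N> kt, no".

4 kt, no

V₁: ΔP = 15, V ≈ 6.5 × 15^0.632 ≈ 35.99 kt.
V₂: ΔP = 19, V ≈ 6.5 × 19^0.632 ≈ 41.79 kt.
ΔV over 36 h = 5.80 kt → 24 h equivalent = 5.80 × 24/36 ≈ 3.87 kt.
4 kt < 30 kt ⇒ not rapid intensification.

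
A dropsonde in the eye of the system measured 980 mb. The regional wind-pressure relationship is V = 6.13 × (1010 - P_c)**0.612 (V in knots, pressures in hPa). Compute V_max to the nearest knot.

ΔP = 1010 − 980 = 30 mb.
30^0.612 ≈ 8.017.
V ≈ 6.13 × 8.017 ≈ 49.1 kt.

49 kt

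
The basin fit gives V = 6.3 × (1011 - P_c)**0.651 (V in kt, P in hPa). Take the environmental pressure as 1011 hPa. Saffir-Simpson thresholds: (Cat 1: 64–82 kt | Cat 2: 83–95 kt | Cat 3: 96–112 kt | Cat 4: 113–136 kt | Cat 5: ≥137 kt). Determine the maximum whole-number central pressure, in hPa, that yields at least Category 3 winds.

945 hPa

Category 3 begins at V = 96 kt.
Required ΔP = (96/6.3)^(1/0.651) = 15.238^1.536 ≈ 65.63 hPa.
P_c ≤ 1011 − 65.63 = 945.37, so the highest integer P_c is 945 hPa.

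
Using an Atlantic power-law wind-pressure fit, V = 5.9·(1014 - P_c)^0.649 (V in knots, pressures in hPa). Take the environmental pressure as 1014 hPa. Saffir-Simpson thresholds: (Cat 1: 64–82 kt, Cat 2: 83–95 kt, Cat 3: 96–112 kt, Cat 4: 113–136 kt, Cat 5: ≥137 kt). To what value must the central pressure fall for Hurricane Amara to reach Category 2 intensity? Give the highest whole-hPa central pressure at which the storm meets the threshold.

Category 2 begins at V = 83 kt.
Required ΔP = (83/5.9)^(1/0.649) = 14.068^1.541 ≈ 58.78 hPa.
P_c ≤ 1014 − 58.78 = 955.22, so the highest integer P_c is 955 hPa.

955 hPa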